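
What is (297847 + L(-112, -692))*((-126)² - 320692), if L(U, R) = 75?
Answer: -90811392352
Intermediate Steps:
(297847 + L(-112, -692))*((-126)² - 320692) = (297847 + 75)*((-126)² - 320692) = 297922*(15876 - 320692) = 297922*(-304816) = -90811392352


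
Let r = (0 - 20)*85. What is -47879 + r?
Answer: -49579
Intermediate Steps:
r = -1700 (r = -20*85 = -1700)
-47879 + r = -47879 - 1700 = -49579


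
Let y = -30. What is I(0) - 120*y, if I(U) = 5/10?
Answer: 7201/2 ≈ 3600.5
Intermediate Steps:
I(U) = ½ (I(U) = 5*(⅒) = ½)
I(0) - 120*y = ½ - 120*(-30) = ½ + 3600 = 7201/2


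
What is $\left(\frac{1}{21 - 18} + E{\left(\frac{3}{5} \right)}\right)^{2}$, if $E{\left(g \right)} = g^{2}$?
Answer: $\frac{2704}{5625} \approx 0.48071$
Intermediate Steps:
$\left(\frac{1}{21 - 18} + E{\left(\frac{3}{5} \right)}\right)^{2} = \left(\frac{1}{21 - 18} + \left(\frac{3}{5}\right)^{2}\right)^{2} = \left(\frac{1}{21 - 18} + \left(3 \cdot \frac{1}{5}\right)^{2}\right)^{2} = \left(\frac{1}{3} + \left(\frac{3}{5}\right)^{2}\right)^{2} = \left(\frac{1}{3} + \frac{9}{25}\right)^{2} = \left(\frac{52}{75}\right)^{2} = \frac{2704}{5625}$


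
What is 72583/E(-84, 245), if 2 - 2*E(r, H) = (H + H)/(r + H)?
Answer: -1669409/12 ≈ -1.3912e+5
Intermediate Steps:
E(r, H) = 1 - H/(H + r) (E(r, H) = 1 - (H + H)/(2*(r + H)) = 1 - 2*H/(2*(H + r)) = 1 - H/(H + r))
72583/E(-84, 245) = 72583/((-84/(245 - 84))) = 72583/((-84/161)) = 72583/((-84*1/161)) = 72583/(-12/23) = 72583*(-23/12) = -1669409/12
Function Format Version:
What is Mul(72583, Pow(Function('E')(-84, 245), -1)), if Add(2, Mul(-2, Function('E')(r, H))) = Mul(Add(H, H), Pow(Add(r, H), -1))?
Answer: Rational(-1669409, 12) ≈ -1.3912e+5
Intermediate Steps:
Function('E')(r, H) = Add(1, Mul(-1, H, Pow(Add(H, r), -1))) (Function('E')(r, H) = Add(1, Mul(Rational(-1, 2), Mul(Add(H, H), Pow(Add(r, H), -1)))) = Add(1, Mul(Rational(-1, 2), Mul(Mul(2, H), Pow(Add(H, r), -1)))) = Add(1, Mul(Rational(-1, 2), Mul(2, H, Pow(Add(H, r), -1)))) = Add(1, Mul(-1, H, Pow(Add(H, r), -1))))
Mul(72583, Pow(Function('E')(-84, 245), -1)) = Mul(72583, Pow(Mul(-84, Pow(Add(245, -84), -1)), -1)) = Mul(72583, Pow(Mul(-84, Pow(161, -1)), -1)) = Mul(72583, Pow(Mul(-84, Rational(1, 161)), -1)) = Mul(72583, Pow(Rational(-12, 23), -1)) = Mul(72583, Rational(-23, 12)) = Rational(-1669409, 12)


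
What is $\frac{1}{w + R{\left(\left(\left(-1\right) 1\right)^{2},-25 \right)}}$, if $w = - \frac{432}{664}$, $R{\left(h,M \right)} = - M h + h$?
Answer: $\frac{83}{2104} \approx 0.039449$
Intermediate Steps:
$R{\left(h,M \right)} = h - M h$ ($R{\left(h,M \right)} = - M h + h = h - M h$)
$w = - \frac{54}{83}$ ($w = \left(-432\right) \frac{1}{664} = - \frac{54}{83} \approx -0.6506$)
$\frac{1}{w + R{\left(\left(\left(-1\right) 1\right)^{2},-25 \right)}} = \frac{1}{- \frac{54}{83} + \left(\left(-1\right) 1\right)^{2} \left(1 - -25\right)} = \frac{1}{- \frac{54}{83} + \left(-1\right)^{2} \left(1 + 25\right)} = \frac{1}{- \frac{54}{83} + 1 \cdot 26} = \frac{1}{- \frac{54}{83} + 26} = \frac{1}{\frac{2104}{83}} = \frac{83}{2104}$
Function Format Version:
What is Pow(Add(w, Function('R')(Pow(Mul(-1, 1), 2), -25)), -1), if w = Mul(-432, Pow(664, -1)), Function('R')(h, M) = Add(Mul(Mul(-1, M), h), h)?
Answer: Rational(83, 2104) ≈ 0.039449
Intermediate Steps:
Function('R')(h, M) = Add(h, Mul(-1, M, h)) (Function('R')(h, M) = Add(Mul(-1, M, h), h) = Add(h, Mul(-1, M, h)))
w = Rational(-54, 83) (w = Mul(-432, Rational(1, 664)) = Rational(-54, 83) ≈ -0.65060)
Pow(Add(w, Function('R')(Pow(Mul(-1, 1), 2), -25)), -1) = Pow(Add(Rational(-54, 83), Mul(Pow(Mul(-1, 1), 2), Add(1, Mul(-1, -25)))), -1) = Pow(Add(Rational(-54, 83), Mul(Pow(-1, 2), Add(1, 25))), -1) = Pow(Add(Rational(-54, 83), Mul(1, 26)), -1) = Pow(Add(Rational(-54, 83), 26), -1) = Pow(Rational(2104, 83), -1) = Rational(83, 2104)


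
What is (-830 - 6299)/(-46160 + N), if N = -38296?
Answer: 7129/84456 ≈ 0.084411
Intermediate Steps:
(-830 - 6299)/(-46160 + N) = (-830 - 6299)/(-46160 - 38296) = -7129/(-84456) = -7129*(-1/84456) = 7129/84456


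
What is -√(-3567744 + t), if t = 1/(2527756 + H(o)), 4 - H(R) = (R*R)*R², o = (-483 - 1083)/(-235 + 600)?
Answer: -I*√28044769110154390303034004433771721929/2803684187118704 ≈ -1888.8*I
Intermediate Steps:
o = -1566/365 ≈ -4.2904
H(R) = 4 - R⁴ (H(R) = 4 - R*R*R² = 4 - R²*R² = 4 - R⁴)
t = 17748900625/44858946993899264 (t = 1/(2527756 + (4 - (-1566/365)⁴)) = 1/(2527756 + (4 - 1*6014049950736/17748900625)) = 1/(2527756 + (4 - 6014049950736/17748900625)) = 1/(2527756 - 5943054348236/17748900625) = 1/(44858946993899264/17748900625) = 17748900625/44858946993899264 ≈ 3.9566e-7)
-√(-3567744 + t) = -√(-3567744 + 17748900625/44858946993899264) = -√(-160045238983784386839791/44858946993899264) = -I*√28044769110154390303034004433771721929/2803684187118704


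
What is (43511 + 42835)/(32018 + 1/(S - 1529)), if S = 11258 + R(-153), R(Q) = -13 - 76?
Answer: 277458480/102884507 ≈ 2.6968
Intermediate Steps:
R(Q) = -89
S = 11169 (S = 11258 - 89 = 11169)
(43511 + 42835)/(32018 + 1/(S - 1529)) = (43511 + 42835)/(32018 + 1/(11169 - 1529)) = 86346/(32018 + 1/9640) = 86346/(308653521/9640) = 86346*(9640/308653521) = 277458480/102884507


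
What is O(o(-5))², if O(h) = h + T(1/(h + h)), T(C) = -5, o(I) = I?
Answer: 100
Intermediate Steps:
O(h) = -5 + h (O(h) = h - 5 = -5 + h)
O(o(-5))² = (-5 - 5)² = (-10)² = 100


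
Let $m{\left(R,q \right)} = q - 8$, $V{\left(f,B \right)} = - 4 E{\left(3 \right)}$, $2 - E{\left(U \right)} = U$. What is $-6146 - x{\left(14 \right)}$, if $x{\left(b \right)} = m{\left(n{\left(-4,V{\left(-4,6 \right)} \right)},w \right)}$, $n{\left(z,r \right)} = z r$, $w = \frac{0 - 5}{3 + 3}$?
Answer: $- \frac{36823}{6} \approx -6137.2$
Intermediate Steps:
$E{\left(U \right)} = 2 - U$
$w = - \frac{5}{6} \approx -0.83333$
$V{\left(f,B \right)} = 4$ ($V{\left(f,B \right)} = - 4 \left(2 - 3\right) = \left(-4\right) \left(-1\right) = 4$)
$n{\left(z,r \right)} = r z$
$m{\left(R,q \right)} = -8 + q$
$x{\left(b \right)} = - \frac{53}{6}$ ($x{\left(b \right)} = -8 - \frac{5}{6} = - \frac{53}{6}$)
$-6146 - x{\left(14 \right)} = -6146 - - \frac{53}{6} = -6146 + \frac{53}{6} = - \frac{36823}{6}$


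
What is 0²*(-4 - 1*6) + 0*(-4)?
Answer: 0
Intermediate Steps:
0²*(-4 - 1*6) + 0*(-4) = 0*(-4 - 6) + 0 = 0*(-10) + 0 = 0 + 0 = 0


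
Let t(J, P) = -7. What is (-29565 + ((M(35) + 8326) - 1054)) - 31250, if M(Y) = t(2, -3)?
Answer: -53550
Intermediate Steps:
M(Y) = -7
(-29565 + ((M(35) + 8326) - 1054)) - 31250 = (-29565 + ((-7 + 8326) - 1054)) - 31250 = (-29565 + (8319 - 1054)) - 31250 = (-29565 + 7265) - 31250 = -22300 - 31250 = -53550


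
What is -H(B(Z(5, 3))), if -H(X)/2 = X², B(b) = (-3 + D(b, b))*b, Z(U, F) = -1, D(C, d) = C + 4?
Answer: 0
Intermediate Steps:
D(C, d) = 4 + C
B(b) = b*(1 + b) (B(b) = (-3 + (4 + b))*b = (1 + b)*b = b*(1 + b))
H(X) = -2*X²
-H(B(Z(5, 3))) = -(-2)*(-(1 - 1))² = -(-2)*(-1*0)² = -(-2)*0² = -(-2)*0 = -1*0 = 0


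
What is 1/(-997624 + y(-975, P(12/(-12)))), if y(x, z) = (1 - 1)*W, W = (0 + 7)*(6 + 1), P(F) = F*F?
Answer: -1/997624 ≈ -1.0024e-6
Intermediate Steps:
P(F) = F²
W = 49 (W = 7*7 = 49)
y(x, z) = 0 (y(x, z) = (1 - 1)*49 = 0*49 = 0)
1/(-997624 + y(-975, P(12/(-12)))) = 1/(-997624 + 0) = 1/(-997624) = -1/997624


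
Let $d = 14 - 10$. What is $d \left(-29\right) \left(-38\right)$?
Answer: $4408$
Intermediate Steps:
$d = 4$ ($d = 14 - 10 = 4$)
$d \left(-29\right) \left(-38\right) = 4 \left(-29\right) \left(-38\right) = \left(-116\right) \left(-38\right) = 4408$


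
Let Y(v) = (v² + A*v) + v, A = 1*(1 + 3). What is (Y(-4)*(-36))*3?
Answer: 432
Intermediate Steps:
A = 4 (A = 1*4 = 4)
Y(v) = v² + 5*v (Y(v) = (v² + 4*v) + v = v² + 5*v)
(Y(-4)*(-36))*3 = (-4*(5 - 4)*(-36))*3 = (-4*1*(-36))*3 = -4*(-36)*3 = 144*3 = 432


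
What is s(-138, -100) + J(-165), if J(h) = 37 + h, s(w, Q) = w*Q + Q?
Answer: 13572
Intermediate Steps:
s(w, Q) = Q + Q*w (s(w, Q) = Q*w + Q = Q + Q*w)
s(-138, -100) + J(-165) = -100*(1 - 138) + (37 - 165) = -100*(-137) - 128 = 13700 - 128 = 13572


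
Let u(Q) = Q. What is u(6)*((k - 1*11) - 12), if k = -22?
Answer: -270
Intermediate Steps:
u(6)*((k - 1*11) - 12) = 6*((-22 - 1*11) - 12) = 6*((-22 - 11) - 12) = 6*(-33 - 12) = 6*(-45) = -270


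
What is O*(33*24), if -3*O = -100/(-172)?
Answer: -6600/43 ≈ -153.49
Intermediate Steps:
O = -25/129 (O = -(-100)/(3*(-172)) = -(-100)*(-1)/(3*172) = -⅓*25/43 = -25/129 ≈ -0.19380)
O*(33*24) = -275*24/43 = -25/129*792 = -6600/43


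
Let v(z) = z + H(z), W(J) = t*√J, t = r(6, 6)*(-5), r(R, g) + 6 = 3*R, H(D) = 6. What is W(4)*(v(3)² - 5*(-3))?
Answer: -11520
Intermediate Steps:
r(R, g) = -6 + 3*R
t = -60 (t = (-6 + 3*6)*(-5) = (-6 + 18)*(-5) = 12*(-5) = -60)
W(J) = -60*√J
v(z) = 6 + z (v(z) = z + 6 = 6 + z)
W(4)*(v(3)² - 5*(-3)) = (-60*√4)*((6 + 3)² - 5*(-3)) = (-60*2)*(9² + 15) = -120*(81 + 15) = -120*96 = -11520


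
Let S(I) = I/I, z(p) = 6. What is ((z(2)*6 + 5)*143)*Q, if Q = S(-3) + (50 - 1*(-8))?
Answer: 345917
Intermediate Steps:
S(I) = 1
Q = 59 (Q = 1 + (50 - 1*(-8)) = 1 + (50 + 8) = 1 + 58 = 59)
((z(2)*6 + 5)*143)*Q = ((6*6 + 5)*143)*59 = ((36 + 5)*143)*59 = (41*143)*59 = 5863*59 = 345917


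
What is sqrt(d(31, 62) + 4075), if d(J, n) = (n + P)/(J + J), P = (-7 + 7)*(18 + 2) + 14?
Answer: sqrt(3917253)/31 ≈ 63.845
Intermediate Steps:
P = 14 (P = 0*20 + 14 = 0 + 14 = 14)
d(J, n) = (14 + n)/(2*J) (d(J, n) = (n + 14)/(J + J) = (14 + n)/((2*J)) = (14 + n)*(1/(2*J)) = (14 + n)/(2*J))
sqrt(d(31, 62) + 4075) = sqrt((1/2)*(14 + 62)/31 + 4075) = sqrt((1/2)*(1/31)*76 + 4075) = sqrt(38/31 + 4075) = sqrt(126363/31) = sqrt(3917253)/31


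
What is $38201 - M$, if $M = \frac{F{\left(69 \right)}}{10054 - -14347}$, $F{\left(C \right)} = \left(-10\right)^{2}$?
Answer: $\frac{932142501}{24401} \approx 38201.0$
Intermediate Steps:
$F{\left(C \right)} = 100$
$M = \frac{100}{24401}$ ($M = \frac{100}{10054 - -14347} = \frac{100}{10054 + 14347} = \frac{100}{24401} \approx 0.0040982$)
$38201 - M = 38201 - \frac{100}{24401} = \frac{932142501}{24401}$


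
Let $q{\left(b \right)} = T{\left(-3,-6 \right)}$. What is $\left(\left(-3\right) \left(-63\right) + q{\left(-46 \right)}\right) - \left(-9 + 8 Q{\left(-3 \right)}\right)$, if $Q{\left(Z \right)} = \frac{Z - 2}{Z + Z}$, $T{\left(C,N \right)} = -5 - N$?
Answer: $\frac{577}{3} \approx 192.33$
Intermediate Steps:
$q{\left(b \right)} = 1$ ($q{\left(b \right)} = -5 - -6 = -5 + 6 = 1$)
$Q{\left(Z \right)} = \frac{-2 + Z}{2 Z}$
$\left(\left(-3\right) \left(-63\right) + q{\left(-46 \right)}\right) - \left(-9 + 8 Q{\left(-3 \right)}\right) = \left(\left(-3\right) \left(-63\right) + 1\right) + \left(- 8 \frac{-2 - 3}{2 \left(-3\right)} + 9\right) = \left(189 + 1\right) + \left(- 8 \cdot \frac{1}{2} \left(- \frac{1}{3}\right) \left(-5\right) + 9\right) = 190 + \left(\left(-8\right) \frac{5}{6} + 9\right) = 190 + \left(- \frac{20}{3} + 9\right) = 190 + \frac{7}{3} = \frac{577}{3}$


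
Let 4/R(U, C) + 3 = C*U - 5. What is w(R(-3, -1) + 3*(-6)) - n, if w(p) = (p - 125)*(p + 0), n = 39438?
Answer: -918364/25 ≈ -36735.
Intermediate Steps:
R(U, C) = 4/(-8 + C*U) (R(U, C) = 4/(-3 + (C*U - 5)) = 4/(-3 + (-5 + C*U)) = 4/(-8 + C*U))
w(p) = p*(-125 + p) (w(p) = (-125 + p)*p = p*(-125 + p))
w(R(-3, -1) + 3*(-6)) - n = (4/(-8 - 1*(-3)) + 3*(-6))*(-125 + (4/(-8 - 1*(-3)) + 3*(-6))) - 1*39438 = (4/(-8 + 3) - 18)*(-125 + (4/(-8 + 3) - 18)) - 39438 = (4/(-5) - 18)*(-125 + (4/(-5) - 18)) - 39438 = (4*(-1/5) - 18)*(-125 + (4*(-1/5) - 18)) - 39438 = (-4/5 - 18)*(-125 + (-4/5 - 18)) - 39438 = -94*(-125 - 94/5)/5 - 39438 = -94/5*(-719/5) - 39438 = 67586/25 - 39438 = -918364/25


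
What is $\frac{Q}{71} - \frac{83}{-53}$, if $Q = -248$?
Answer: $- \frac{7251}{3763} \approx -1.9269$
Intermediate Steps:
$\frac{Q}{71} - \frac{83}{-53} = - \frac{248}{71} - \frac{83}{-53} = \left(-248\right) \frac{1}{71} - - \frac{83}{53} = - \frac{248}{71} + \frac{83}{53} = - \frac{7251}{3763}$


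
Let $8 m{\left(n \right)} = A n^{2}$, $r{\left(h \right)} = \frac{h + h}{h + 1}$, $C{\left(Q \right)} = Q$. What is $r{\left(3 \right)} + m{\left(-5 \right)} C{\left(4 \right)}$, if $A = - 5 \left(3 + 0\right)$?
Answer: $-186$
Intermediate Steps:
$A = -15$ ($A = \left(-5\right) 3 = -15$)
$r{\left(h \right)} = \frac{2 h}{1 + h}$
$m{\left(n \right)} = - \frac{15 n^{2}}{8}$ ($m{\left(n \right)} = \frac{\left(-15\right) n^{2}}{8} = - \frac{15 n^{2}}{8}$)
$r{\left(3 \right)} + m{\left(-5 \right)} C{\left(4 \right)} = 2 \cdot 3 \frac{1}{1 + 3} + - \frac{15 \left(-5\right)^{2}}{8} \cdot 4 = 2 \cdot 3 \cdot \frac{1}{4} + \left(- \frac{15}{8}\right) 25 \cdot 4 = 2 \cdot 3 \cdot \frac{1}{4} - \frac{375}{2} = \frac{3}{2} - \frac{375}{2} = -186$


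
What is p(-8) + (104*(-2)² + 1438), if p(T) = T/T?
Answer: 1855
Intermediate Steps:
p(T) = 1
p(-8) + (104*(-2)² + 1438) = 1 + (104*(-2)² + 1438) = 1 + (104*4 + 1438) = 1 + (416 + 1438) = 1 + 1854 = 1855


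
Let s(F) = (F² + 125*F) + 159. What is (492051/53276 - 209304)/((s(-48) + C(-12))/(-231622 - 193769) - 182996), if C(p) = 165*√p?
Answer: 2159295279706448507010387/1887970693972146654965156 - 4576843950081645*I*√3/943985346986073327482578 ≈ 1.1437 - 8.3977e-9*I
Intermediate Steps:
s(F) = 159 + F² + 125*F
(492051/53276 - 209304)/((s(-48) + C(-12))/(-231622 - 193769) - 182996) = (492051/53276 - 209304)/(((159 + (-48)² + 125*(-48)) + 165*√(-12))/(-231622 - 193769) - 182996) = (492051*(1/53276) - 209304)/(((159 + 2304 - 6000) + 165*(2*I*√3))/(-425391) - 182996) = (492051/53276 - 209304)/((-3537 + 330*I*√3)*(-1/425391) - 182996) = -11150387853/(53276*((1179/141797 - 110*I*√3/141797) - 182996)) = -11150387853/(53276*(-25948282633/141797 - 110*I*√3/141797))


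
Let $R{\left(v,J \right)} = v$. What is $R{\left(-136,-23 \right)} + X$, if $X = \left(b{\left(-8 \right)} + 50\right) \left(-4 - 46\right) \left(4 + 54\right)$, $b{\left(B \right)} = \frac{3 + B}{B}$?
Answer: $- \frac{293897}{2} \approx -1.4695 \cdot 10^{5}$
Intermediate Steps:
$b{\left(B \right)} = \frac{3 + B}{B}$
$X = - \frac{293625}{2}$ ($X = \left(\frac{3 - 8}{-8} + 50\right) \left(-4 - 46\right) \left(4 + 54\right) = \left(\left(- \frac{1}{8}\right) \left(-5\right) + 50\right) \left(\left(-50\right) 58\right) = \left(\frac{5}{8} + 50\right) \left(-2900\right) = \frac{405}{8} \left(-2900\right) = - \frac{293625}{2} \approx -1.4681 \cdot 10^{5}$)
$R{\left(-136,-23 \right)} + X = -136 - \frac{293625}{2} = - \frac{293897}{2}$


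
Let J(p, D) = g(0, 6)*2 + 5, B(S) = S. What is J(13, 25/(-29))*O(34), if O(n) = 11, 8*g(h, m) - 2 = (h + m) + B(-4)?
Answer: 66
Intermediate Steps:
g(h, m) = -¼ + h/8 + m/8 (g(h, m) = ¼ + ((h + m) - 4)/8 = ¼ + (-4 + h + m)/8 = ¼ + (-½ + h/8 + m/8) = -¼ + h/8 + m/8)
J(p, D) = 6 (J(p, D) = (-¼ + (⅛)*0 + (⅛)*6)*2 + 5 = (-¼ + 0 + ¾)*2 + 5 = (½)*2 + 5 = 1 + 5 = 6)
J(13, 25/(-29))*O(34) = 6*11 = 66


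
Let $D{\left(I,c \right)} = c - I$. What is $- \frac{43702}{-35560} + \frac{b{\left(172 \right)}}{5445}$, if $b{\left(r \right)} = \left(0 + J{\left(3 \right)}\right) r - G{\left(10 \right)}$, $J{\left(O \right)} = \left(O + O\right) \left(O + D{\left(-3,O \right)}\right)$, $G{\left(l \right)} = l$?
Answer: $\frac{56788307}{19362420} \approx 2.9329$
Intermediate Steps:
$J{\left(O \right)} = 2 O \left(3 + 2 O\right)$ ($J{\left(O \right)} = \left(O + O\right) \left(O + \left(O - -3\right)\right) = 2 O \left(O + \left(O + 3\right)\right) = 2 O \left(O + \left(3 + O\right)\right) = 2 O \left(3 + 2 O\right)$)
$b{\left(r \right)} = -10 + 54 r$ ($b{\left(r \right)} = \left(0 + 2 \cdot 3 \left(3 + 2 \cdot 3\right)\right) r - 10 = \left(0 + 2 \cdot 3 \left(3 + 6\right)\right) r - 10 = \left(0 + 2 \cdot 3 \cdot 9\right) r - 10 = \left(0 + 54\right) r - 10 = 54 r - 10 = -10 + 54 r$)
$- \frac{43702}{-35560} + \frac{b{\left(172 \right)}}{5445} = - \frac{43702}{-35560} + \frac{-10 + 54 \cdot 172}{5445} = \left(-43702\right) \left(- \frac{1}{35560}\right) + \left(-10 + 9288\right) \frac{1}{5445} = \frac{21851}{17780} + 9278 \cdot \frac{1}{5445} = \frac{21851}{17780} + \frac{9278}{5445} = \frac{56788307}{19362420}$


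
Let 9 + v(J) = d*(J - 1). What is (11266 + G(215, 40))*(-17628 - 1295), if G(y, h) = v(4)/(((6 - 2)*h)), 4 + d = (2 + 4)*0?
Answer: -34109445497/160 ≈ -2.1318e+8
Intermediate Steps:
d = -4 (d = -4 + (2 + 4)*0 = -4 + 6*0 = -4 + 0 = -4)
v(J) = -5 - 4*J (v(J) = -9 - 4*(J - 1) = -9 - 4*(-1 + J) = -9 + (4 - 4*J) = -5 - 4*J)
G(y, h) = -21/(4*h) (G(y, h) = (-5 - 4*4)/(((6 - 2)*h)) = (-5 - 16)/((4*h)) = -21/(4*h))
(11266 + G(215, 40))*(-17628 - 1295) = (11266 - 21/4/40)*(-17628 - 1295) = (11266 - 21/4*1/40)*(-18923) = (11266 - 21/160)*(-18923) = (1802539/160)*(-18923) = -34109445497/160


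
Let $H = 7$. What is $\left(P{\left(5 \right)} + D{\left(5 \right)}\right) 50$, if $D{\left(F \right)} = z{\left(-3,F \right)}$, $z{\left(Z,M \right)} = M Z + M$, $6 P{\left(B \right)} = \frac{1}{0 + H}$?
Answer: $- \frac{10475}{21} \approx -498.81$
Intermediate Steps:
$P{\left(B \right)} = \frac{1}{42}$ ($P{\left(B \right)} = \frac{1}{6 \left(0 + 7\right)} = \frac{1}{6 \cdot 7} = \frac{1}{6} \cdot \frac{1}{7} = \frac{1}{42}$)
$z{\left(Z,M \right)} = M + M Z$
$D{\left(F \right)} = - 2 F$ ($D{\left(F \right)} = F \left(1 - 3\right) = F \left(-2\right) = - 2 F$)
$\left(P{\left(5 \right)} + D{\left(5 \right)}\right) 50 = \left(\frac{1}{42} - 10\right) 50 = \left(- \frac{419}{42}\right) 50 = - \frac{10475}{21}$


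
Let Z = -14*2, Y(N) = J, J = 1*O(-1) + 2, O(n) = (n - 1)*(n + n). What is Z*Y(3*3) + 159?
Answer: -9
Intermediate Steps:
O(n) = 2*n*(-1 + n) (O(n) = (-1 + n)*(2*n) = 2*n*(-1 + n))
J = 6 (J = 1*(2*(-1)*(-1 - 1)) + 2 = 1*(2*(-1)*(-2)) + 2 = 1*4 + 2 = 4 + 2 = 6)
Y(N) = 6
Z = -28
Z*Y(3*3) + 159 = -28*6 + 159 = -168 + 159 = -9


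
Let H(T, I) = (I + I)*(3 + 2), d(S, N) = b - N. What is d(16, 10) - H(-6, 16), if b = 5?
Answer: -165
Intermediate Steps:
d(S, N) = 5 - N
H(T, I) = 10*I (H(T, I) = (2*I)*5 = 10*I)
d(16, 10) - H(-6, 16) = (5 - 1*10) - 10*16 = (5 - 10) - 1*160 = -5 - 160 = -165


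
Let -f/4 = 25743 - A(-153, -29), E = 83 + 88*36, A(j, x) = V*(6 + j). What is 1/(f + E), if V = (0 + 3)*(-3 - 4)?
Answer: -1/87373 ≈ -1.1445e-5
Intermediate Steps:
V = -21 (V = 3*(-7) = -21)
A(j, x) = -126 - 21*j (A(j, x) = -21*(6 + j) = -126 - 21*j)
E = 3251 (E = 83 + 3168 = 3251)
f = -90624 (f = -4*(25743 - (-126 - 21*(-153))) = -4*(25743 - (-126 + 3213)) = -4*(25743 - 1*3087) = -4*(25743 - 3087) = -4*22656 = -90624)
1/(f + E) = 1/(-90624 + 3251) = 1/(-87373) = -1/87373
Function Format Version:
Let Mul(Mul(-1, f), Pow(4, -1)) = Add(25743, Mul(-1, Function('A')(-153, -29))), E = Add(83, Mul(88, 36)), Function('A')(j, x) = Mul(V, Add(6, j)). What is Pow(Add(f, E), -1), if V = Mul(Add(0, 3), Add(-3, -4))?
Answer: Rational(-1, 87373) ≈ -1.1445e-5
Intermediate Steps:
V = -21 (V = Mul(3, -7) = -21)
Function('A')(j, x) = Add(-126, Mul(-21, j)) (Function('A')(j, x) = Mul(-21, Add(6, j)) = Add(-126, Mul(-21, j)))
E = 3251 (E = Add(83, 3168) = 3251)
f = -90624 (f = Mul(-4, Add(25743, Mul(-1, Add(-126, Mul(-21, -153))))) = Mul(-4, Add(25743, Mul(-1, Add(-126, 3213)))) = Mul(-4, Add(25743, Mul(-1, 3087))) = Mul(-4, Add(25743, -3087)) = Mul(-4, 22656) = -90624)
Pow(Add(f, E), -1) = Pow(Add(-90624, 3251), -1) = Pow(-87373, -1) = Rational(-1, 87373)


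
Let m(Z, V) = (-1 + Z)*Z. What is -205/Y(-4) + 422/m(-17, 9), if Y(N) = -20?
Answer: 7117/612 ≈ 11.629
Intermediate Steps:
m(Z, V) = Z*(-1 + Z)
-205/Y(-4) + 422/m(-17, 9) = -205/(-20) + 422/((-17*(-1 - 17))) = -205*(-1/20) + 422/((-17*(-18))) = 41/4 + 422/306 = 41/4 + 422*(1/306) = 41/4 + 211/153 = 7117/612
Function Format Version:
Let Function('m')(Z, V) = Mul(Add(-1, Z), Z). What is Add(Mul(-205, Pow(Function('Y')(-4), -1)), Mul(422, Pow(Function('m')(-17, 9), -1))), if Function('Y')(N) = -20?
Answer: Rational(7117, 612) ≈ 11.629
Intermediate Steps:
Function('m')(Z, V) = Mul(Z, Add(-1, Z))
Add(Mul(-205, Pow(Function('Y')(-4), -1)), Mul(422, Pow(Function('m')(-17, 9), -1))) = Add(Mul(-205, Pow(-20, -1)), Mul(422, Pow(Mul(-17, Add(-1, -17)), -1))) = Add(Mul(-205, Rational(-1, 20)), Mul(422, Pow(Mul(-17, -18), -1))) = Add(Rational(41, 4), Mul(422, Pow(306, -1))) = Add(Rational(41, 4), Mul(422, Rational(1, 306))) = Add(Rational(41, 4), Rational(211, 153)) = Rational(7117, 612)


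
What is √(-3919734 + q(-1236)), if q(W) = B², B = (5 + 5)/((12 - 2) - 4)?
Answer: I*√35277581/3 ≈ 1979.8*I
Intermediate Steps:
B = 5/3 (B = 10/(10 - 4) = 10/6 = 10*(⅙) = 5/3 ≈ 1.6667)
q(W) = 25/9 (q(W) = (5/3)² = 25/9)
√(-3919734 + q(-1236)) = √(-3919734 + 25/9) = √(-35277581/9) = I*√35277581/3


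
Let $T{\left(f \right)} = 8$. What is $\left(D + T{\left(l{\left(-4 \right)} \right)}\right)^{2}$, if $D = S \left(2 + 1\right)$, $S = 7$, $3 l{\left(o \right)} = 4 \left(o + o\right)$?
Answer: $841$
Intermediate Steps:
$l{\left(o \right)} = \frac{8 o}{3}$ ($l{\left(o \right)} = \frac{4 \left(o + o\right)}{3} = \frac{4 \cdot 2 o}{3} = \frac{8 o}{3}$)
$D = 21$ ($D = 7 \left(2 + 1\right) = 7 \cdot 3 = 21$)
$\left(D + T{\left(l{\left(-4 \right)} \right)}\right)^{2} = \left(21 + 8\right)^{2} = 29^{2} = 841$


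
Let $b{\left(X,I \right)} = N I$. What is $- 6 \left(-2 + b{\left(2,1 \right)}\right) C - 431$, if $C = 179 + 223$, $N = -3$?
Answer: $11629$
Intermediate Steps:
$b{\left(X,I \right)} = - 3 I$
$C = 402$
$- 6 \left(-2 + b{\left(2,1 \right)}\right) C - 431 = - 6 \left(-2 - 3\right) 402 - 431 = \left(-6\right) \left(-5\right) 402 - 431 = 30 \cdot 402 - 431 = 12060 - 431 = 11629$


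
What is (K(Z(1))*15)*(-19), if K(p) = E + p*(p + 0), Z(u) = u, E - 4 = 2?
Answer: -1995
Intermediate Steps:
E = 6 (E = 4 + 2 = 6)
K(p) = 6 + p² (K(p) = 6 + p*(p + 0) = 6 + p*p = 6 + p²)
(K(Z(1))*15)*(-19) = ((6 + 1²)*15)*(-19) = ((6 + 1)*15)*(-19) = (7*15)*(-19) = 105*(-19) = -1995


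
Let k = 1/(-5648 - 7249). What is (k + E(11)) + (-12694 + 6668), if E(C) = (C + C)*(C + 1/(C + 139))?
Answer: -1864858936/322425 ≈ -5783.9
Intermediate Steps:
k = -1/12897 (k = 1/(-12897) = -1/12897 ≈ -7.7537e-5)
E(C) = 2*C*(C + 1/(139 + C)) (E(C) = (2*C)*(C + 1/(139 + C)) = 2*C*(C + 1/(139 + C)))
(k + E(11)) + (-12694 + 6668) = (-1/12897 + 2*11*(1 + 11² + 139*11)/(139 + 11)) + (-12694 + 6668) = (-1/12897 + 2*11*(1 + 121 + 1529)/150) - 6026 = (-1/12897 + 2*11*(1/150)*1651) - 6026 = (-1/12897 + 18161/75) - 6026 = 78074114/322425 - 6026 = -1864858936/322425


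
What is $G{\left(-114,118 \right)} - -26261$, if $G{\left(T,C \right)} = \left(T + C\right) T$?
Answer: $25805$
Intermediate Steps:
$G{\left(T,C \right)} = T \left(C + T\right)$ ($G{\left(T,C \right)} = \left(C + T\right) T = T \left(C + T\right)$)
$G{\left(-114,118 \right)} - -26261 = - 114 \left(118 - 114\right) - -26261 = \left(-114\right) 4 + 26261 = -456 + 26261 = 25805$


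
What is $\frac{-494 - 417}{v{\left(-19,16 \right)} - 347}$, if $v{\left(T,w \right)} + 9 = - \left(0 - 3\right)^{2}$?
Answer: $\frac{911}{365} \approx 2.4959$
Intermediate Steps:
$v{\left(T,w \right)} = -18$ ($v{\left(T,w \right)} = -9 - \left(0 - 3\right)^{2} = -9 - \left(-3\right)^{2} = -9 - 9 = -18$)
$\frac{-494 - 417}{v{\left(-19,16 \right)} - 347} = \frac{-494 - 417}{-18 - 347} = - \frac{911}{-365} = \left(-911\right) \left(- \frac{1}{365}\right) = \frac{911}{365}$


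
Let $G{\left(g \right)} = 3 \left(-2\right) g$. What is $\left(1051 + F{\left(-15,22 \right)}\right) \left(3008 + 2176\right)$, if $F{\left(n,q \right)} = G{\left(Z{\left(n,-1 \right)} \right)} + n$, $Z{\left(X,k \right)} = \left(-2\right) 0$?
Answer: $5370624$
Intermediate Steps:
$Z{\left(X,k \right)} = 0$
$G{\left(g \right)} = - 6 g$
$F{\left(n,q \right)} = n$ ($F{\left(n,q \right)} = \left(-6\right) 0 + n = 0 + n = n$)
$\left(1051 + F{\left(-15,22 \right)}\right) \left(3008 + 2176\right) = \left(1051 - 15\right) \left(3008 + 2176\right) = 1036 \cdot 5184 = 5370624$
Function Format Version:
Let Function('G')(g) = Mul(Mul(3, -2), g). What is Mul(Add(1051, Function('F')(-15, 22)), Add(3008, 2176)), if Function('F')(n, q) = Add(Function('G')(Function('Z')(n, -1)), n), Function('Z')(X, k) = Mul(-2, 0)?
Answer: 5370624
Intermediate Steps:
Function('Z')(X, k) = 0
Function('G')(g) = Mul(-6, g)
Function('F')(n, q) = n (Function('F')(n, q) = Add(Mul(-6, 0), n) = Add(0, n) = n)
Mul(Add(1051, Function('F')(-15, 22)), Add(3008, 2176)) = Mul(Add(1051, -15), Add(3008, 2176)) = Mul(1036, 5184) = 5370624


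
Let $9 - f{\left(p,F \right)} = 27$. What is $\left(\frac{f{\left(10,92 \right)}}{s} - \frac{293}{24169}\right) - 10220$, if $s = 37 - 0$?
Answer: $- \frac{9139711543}{894253} \approx -10221.0$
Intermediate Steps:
$f{\left(p,F \right)} = -18$ ($f{\left(p,F \right)} = 9 - 27 = -18$)
$s = 37$ ($s = 37 + 0 = 37$)
$\left(\frac{f{\left(10,92 \right)}}{s} - \frac{293}{24169}\right) - 10220 = \left(- \frac{18}{37} - \frac{293}{24169}\right) - 10220 = - \frac{445883}{894253} - 10220 = - \frac{9139711543}{894253}$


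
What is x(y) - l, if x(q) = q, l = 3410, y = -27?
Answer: -3437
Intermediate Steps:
x(y) - l = -27 - 1*3410 = -27 - 3410 = -3437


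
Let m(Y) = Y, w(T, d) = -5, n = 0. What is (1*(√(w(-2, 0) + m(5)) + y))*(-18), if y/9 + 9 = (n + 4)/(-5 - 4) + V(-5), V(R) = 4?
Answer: 882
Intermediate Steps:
y = -49 (y = -81 + 9*((0 + 4)/(-5 - 4) + 4) = -81 + 9*(4/(-9) + 4) = -81 + 9*(4*(-⅑) + 4) = -81 + 9*(-4/9 + 4) = -81 + 9*(32/9) = -81 + 32 = -49)
(1*(√(w(-2, 0) + m(5)) + y))*(-18) = (1*(√(-5 + 5) - 49))*(-18) = (1*(√0 - 49))*(-18) = (1*(0 - 49))*(-18) = (1*(-49))*(-18) = -49*(-18) = 882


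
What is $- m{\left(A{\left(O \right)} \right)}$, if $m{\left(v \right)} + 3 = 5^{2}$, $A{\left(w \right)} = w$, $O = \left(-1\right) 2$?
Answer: $-22$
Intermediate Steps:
$O = -2$
$m{\left(v \right)} = 22$ ($m{\left(v \right)} = -3 + 5^{2} = -3 + 25 = 22$)
$- m{\left(A{\left(O \right)} \right)} = \left(-1\right) 22 = -22$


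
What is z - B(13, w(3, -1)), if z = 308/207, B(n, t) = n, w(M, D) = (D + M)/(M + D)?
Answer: -2383/207 ≈ -11.512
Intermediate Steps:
w(M, D) = 1 (w(M, D) = (D + M)/(D + M) = 1)
z = 308/207 (z = 308*(1/207) = 308/207 ≈ 1.4879)
z - B(13, w(3, -1)) = 308/207 - 1*13 = 308/207 - 13 = -2383/207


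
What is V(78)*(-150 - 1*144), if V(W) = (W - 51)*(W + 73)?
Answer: -1198638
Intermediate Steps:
V(W) = (-51 + W)*(73 + W)
V(78)*(-150 - 1*144) = (-3723 + 78**2 + 22*78)*(-150 - 1*144) = (-3723 + 6084 + 1716)*(-150 - 144) = 4077*(-294) = -1198638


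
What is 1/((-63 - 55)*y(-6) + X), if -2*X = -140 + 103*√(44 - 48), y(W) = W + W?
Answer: 1486/2218805 + 103*I/2218805 ≈ 0.00066973 + 4.6421e-5*I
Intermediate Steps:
y(W) = 2*W
X = 70 - 103*I (X = -(-140 + 103*√(44 - 48))/2 = -(-140 + 103*√(-4))/2 = -(-140 + 103*(2*I))/2 = -(-140 + 206*I)/2 = 70 - 103*I ≈ 70.0 - 103.0*I)
1/((-63 - 55)*y(-6) + X) = 1/((-63 - 55)*(2*(-6)) + (70 - 103*I)) = 1/(-118*(-12) + (70 - 103*I)) = 1/(1416 + (70 - 103*I)) = 1/(1486 - 103*I) = (1486 + 103*I)/2218805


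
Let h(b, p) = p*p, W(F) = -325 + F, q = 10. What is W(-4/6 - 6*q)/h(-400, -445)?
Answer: -13/6675 ≈ -0.0019476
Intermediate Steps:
h(b, p) = p**2
W(-4/6 - 6*q)/h(-400, -445) = (-325 + (-4/6 - 6*10))/((-445)**2) = (-325 + (-4*1/6 - 60))/198025 = (-325 + (-2/3 - 60))*(1/198025) = (-325 - 182/3)*(1/198025) = -1157/3*1/198025 = -13/6675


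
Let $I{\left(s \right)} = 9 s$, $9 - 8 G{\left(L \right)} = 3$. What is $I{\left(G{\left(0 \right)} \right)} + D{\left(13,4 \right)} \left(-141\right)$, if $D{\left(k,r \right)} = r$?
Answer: $- \frac{2229}{4} \approx -557.25$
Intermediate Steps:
$G{\left(L \right)} = \frac{3}{4}$ ($G{\left(L \right)} = \frac{9}{8} - \frac{3}{8} = \frac{3}{4}$)
$I{\left(G{\left(0 \right)} \right)} + D{\left(13,4 \right)} \left(-141\right) = 9 \cdot \frac{3}{4} + 4 \left(-141\right) = \frac{27}{4} - 564 = - \frac{2229}{4}$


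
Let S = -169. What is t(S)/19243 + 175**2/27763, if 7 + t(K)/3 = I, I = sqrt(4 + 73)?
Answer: 84104836/76320487 + 3*sqrt(77)/19243 ≈ 1.1034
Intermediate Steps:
I = sqrt(77) ≈ 8.7750
t(K) = -21 + 3*sqrt(77)
t(S)/19243 + 175**2/27763 = (-21 + 3*sqrt(77))/19243 + 175**2/27763 = (-21 + 3*sqrt(77))*(1/19243) + 30625*(1/27763) = (-3/2749 + 3*sqrt(77)/19243) + 30625/27763 = 84104836/76320487 + 3*sqrt(77)/19243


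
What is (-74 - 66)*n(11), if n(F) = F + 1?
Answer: -1680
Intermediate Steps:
n(F) = 1 + F
(-74 - 66)*n(11) = (-74 - 66)*(1 + 11) = -140*12 = -1680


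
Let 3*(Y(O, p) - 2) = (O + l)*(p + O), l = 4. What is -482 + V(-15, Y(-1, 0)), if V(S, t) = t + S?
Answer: -496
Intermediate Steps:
Y(O, p) = 2 + (4 + O)*(O + p)/3 (Y(O, p) = 2 + ((O + 4)*(p + O))/3 = 2 + ((4 + O)*(O + p))/3 = 2 + (4 + O)*(O + p)/3)
V(S, t) = S + t
-482 + V(-15, Y(-1, 0)) = -482 + (-15 + (2 + (1/3)*(-1)**2 + (4/3)*(-1) + (4/3)*0 + (1/3)*(-1)*0)) = -482 + (-15 + (2 + (1/3)*1 - 4/3 + 0 + 0)) = -482 + (-15 + (2 + 1/3 - 4/3 + 0 + 0)) = -482 + (-15 + 1) = -482 - 14 = -496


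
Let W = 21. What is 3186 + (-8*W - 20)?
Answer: 2998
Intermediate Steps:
3186 + (-8*W - 20) = 3186 + (-8*21 - 20) = 3186 + (-168 - 20) = 3186 - 188 = 2998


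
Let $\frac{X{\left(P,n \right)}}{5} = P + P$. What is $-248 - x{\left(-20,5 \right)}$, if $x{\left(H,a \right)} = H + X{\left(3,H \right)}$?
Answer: $-258$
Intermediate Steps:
$X{\left(P,n \right)} = 10 P$ ($X{\left(P,n \right)} = 5 \left(P + P\right) = 5 \cdot 2 P = 10 P$)
$x{\left(H,a \right)} = 30 + H$ ($x{\left(H,a \right)} = H + 10 \cdot 3 = H + 30 = 30 + H$)
$-248 - x{\left(-20,5 \right)} = -248 - \left(30 - 20\right) = -248 - 10 = -258$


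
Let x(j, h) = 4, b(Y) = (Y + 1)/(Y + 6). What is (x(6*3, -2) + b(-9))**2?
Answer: 400/9 ≈ 44.444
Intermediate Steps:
b(Y) = (1 + Y)/(6 + Y)
(x(6*3, -2) + b(-9))**2 = (4 + (1 - 9)/(6 - 9))**2 = (4 - 8/(-3))**2 = (4 - 1/3*(-8))**2 = (4 + 8/3)**2 = (20/3)**2 = 400/9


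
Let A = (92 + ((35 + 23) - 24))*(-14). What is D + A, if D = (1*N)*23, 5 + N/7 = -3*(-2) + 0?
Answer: -1603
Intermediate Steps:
N = 7 (N = -35 + 7*(-3*(-2) + 0) = -35 + 7*(6 + 0) = -35 + 7*6 = -35 + 42 = 7)
A = -1764 (A = (92 + (58 - 24))*(-14) = (92 + 34)*(-14) = 126*(-14) = -1764)
D = 161 (D = (1*7)*23 = 7*23 = 161)
D + A = 161 - 1764 = -1603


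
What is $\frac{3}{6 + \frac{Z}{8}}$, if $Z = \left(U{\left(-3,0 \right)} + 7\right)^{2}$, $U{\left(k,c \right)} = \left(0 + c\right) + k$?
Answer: $\frac{3}{8} \approx 0.375$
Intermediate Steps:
$U{\left(k,c \right)} = c + k$
$Z = 16$ ($Z = \left(\left(0 - 3\right) + 7\right)^{2} = \left(-3 + 7\right)^{2} = 4^{2} = 16$)
$\frac{3}{6 + \frac{Z}{8}} = \frac{3}{6 + \frac{16}{8}} = \frac{3}{6 + 16 \cdot \frac{1}{8}} = \frac{3}{6 + 2} = \frac{3}{8}$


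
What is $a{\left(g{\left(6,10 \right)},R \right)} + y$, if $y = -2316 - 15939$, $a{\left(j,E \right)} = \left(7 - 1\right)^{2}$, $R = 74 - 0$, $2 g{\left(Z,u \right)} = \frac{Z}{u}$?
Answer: $-18219$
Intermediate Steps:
$g{\left(Z,u \right)} = \frac{Z}{2 u}$ ($g{\left(Z,u \right)} = \frac{Z \frac{1}{u}}{2} = \frac{Z}{2 u}$)
$R = 74$ ($R = 74 + 0 = 74$)
$a{\left(j,E \right)} = 36$ ($a{\left(j,E \right)} = 6^{2} = 36$)
$y = -18255$
$a{\left(g{\left(6,10 \right)},R \right)} + y = 36 - 18255 = -18219$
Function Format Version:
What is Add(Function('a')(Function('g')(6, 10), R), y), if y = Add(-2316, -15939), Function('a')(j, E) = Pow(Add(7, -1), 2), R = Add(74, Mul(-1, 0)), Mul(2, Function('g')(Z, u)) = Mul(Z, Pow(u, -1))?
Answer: -18219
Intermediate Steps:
Function('g')(Z, u) = Mul(Rational(1, 2), Z, Pow(u, -1)) (Function('g')(Z, u) = Mul(Rational(1, 2), Mul(Z, Pow(u, -1))) = Mul(Rational(1, 2), Z, Pow(u, -1)))
R = 74 (R = Add(74, 0) = 74)
Function('a')(j, E) = 36 (Function('a')(j, E) = Pow(6, 2) = 36)
y = -18255
Add(Function('a')(Function('g')(6, 10), R), y) = Add(36, -18255) = -18219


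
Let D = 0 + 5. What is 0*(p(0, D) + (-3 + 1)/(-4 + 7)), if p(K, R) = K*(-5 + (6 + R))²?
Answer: 0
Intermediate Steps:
D = 5
p(K, R) = K*(1 + R)²
0*(p(0, D) + (-3 + 1)/(-4 + 7)) = 0*(0*(1 + 5)² + (-3 + 1)/(-4 + 7)) = 0*(0*6² - 2/3) = 0*(0*36 - 2*⅓) = 0*(0 - ⅔) = 0*(-⅔) = 0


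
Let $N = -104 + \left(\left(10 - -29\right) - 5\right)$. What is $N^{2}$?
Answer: $4900$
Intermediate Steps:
$N = -70$ ($N = -104 + \left(\left(10 + 29\right) - 5\right) = -104 + \left(39 - 5\right) = -104 + 34 = -70$)
$N^{2} = \left(-70\right)^{2} = 4900$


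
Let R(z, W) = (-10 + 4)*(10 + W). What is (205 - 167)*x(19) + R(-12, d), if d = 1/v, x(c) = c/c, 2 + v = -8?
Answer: -107/5 ≈ -21.400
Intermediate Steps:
v = -10 (v = -2 - 8 = -10)
x(c) = 1
d = -⅒ (d = 1/(-10) = -⅒ ≈ -0.10000)
R(z, W) = -60 - 6*W (R(z, W) = -6*(10 + W) = -60 - 6*W)
(205 - 167)*x(19) + R(-12, d) = (205 - 167)*1 + (-60 - 6*(-⅒)) = 38*1 + (-60 + ⅗) = 38 - 297/5 = -107/5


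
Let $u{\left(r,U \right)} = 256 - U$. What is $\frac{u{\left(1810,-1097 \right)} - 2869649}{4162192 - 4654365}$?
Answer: $\frac{2868296}{492173} \approx 5.8278$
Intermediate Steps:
$\frac{u{\left(1810,-1097 \right)} - 2869649}{4162192 - 4654365} = \frac{\left(256 - -1097\right) - 2869649}{4162192 - 4654365} = \frac{\left(256 + 1097\right) - 2869649}{-492173} = \left(1353 - 2869649\right) \left(- \frac{1}{492173}\right) = \left(-2868296\right) \left(- \frac{1}{492173}\right) = \frac{2868296}{492173}$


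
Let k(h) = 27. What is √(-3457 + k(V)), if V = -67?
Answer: 7*I*√70 ≈ 58.566*I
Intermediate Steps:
√(-3457 + k(V)) = √(-3457 + 27) = √(-3430) = 7*I*√70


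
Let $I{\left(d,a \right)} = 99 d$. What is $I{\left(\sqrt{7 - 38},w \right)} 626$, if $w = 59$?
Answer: $61974 i \sqrt{31} \approx 3.4506 \cdot 10^{5} i$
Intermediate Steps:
$I{\left(\sqrt{7 - 38},w \right)} 626 = 99 \sqrt{7 - 38} \cdot 626 = 99 \sqrt{-31} \cdot 626 = 99 i \sqrt{31} \cdot 626 = 61974 i \sqrt{31}$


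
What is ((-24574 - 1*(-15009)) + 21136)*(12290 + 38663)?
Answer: 589577163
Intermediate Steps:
((-24574 - 1*(-15009)) + 21136)*(12290 + 38663) = ((-24574 + 15009) + 21136)*50953 = (-9565 + 21136)*50953 = 11571*50953 = 589577163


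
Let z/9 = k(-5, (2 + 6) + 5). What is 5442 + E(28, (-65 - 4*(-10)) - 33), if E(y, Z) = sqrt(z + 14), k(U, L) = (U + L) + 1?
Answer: 5442 + sqrt(95) ≈ 5451.8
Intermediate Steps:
k(U, L) = 1 + L + U (k(U, L) = (L + U) + 1 = 1 + L + U)
z = 81 (z = 9*(1 + ((2 + 6) + 5) - 5) = 9*(1 + (8 + 5) - 5) = 9*(1 + 13 - 5) = 9*9 = 81)
E(y, Z) = sqrt(95) (E(y, Z) = sqrt(81 + 14) = sqrt(95))
5442 + E(28, (-65 - 4*(-10)) - 33) = 5442 + sqrt(95)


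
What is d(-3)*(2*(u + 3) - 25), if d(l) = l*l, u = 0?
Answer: -171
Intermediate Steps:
d(l) = l²
d(-3)*(2*(u + 3) - 25) = (-3)²*(2*(0 + 3) - 25) = 9*(2*3 - 25) = 9*(6 - 25) = 9*(-19) = -171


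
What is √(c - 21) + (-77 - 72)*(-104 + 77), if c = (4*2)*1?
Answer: 4023 + I*√13 ≈ 4023.0 + 3.6056*I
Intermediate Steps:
c = 8 (c = 8*1 = 8)
√(c - 21) + (-77 - 72)*(-104 + 77) = √(8 - 21) + (-77 - 72)*(-104 + 77) = √(-13) - 149*(-27) = I*√13 + 4023 = 4023 + I*√13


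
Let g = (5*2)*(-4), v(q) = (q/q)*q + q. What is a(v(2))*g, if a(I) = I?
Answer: -160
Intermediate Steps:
v(q) = 2*q (v(q) = 1*q + q = q + q = 2*q)
g = -40 (g = 10*(-4) = -40)
a(v(2))*g = (2*2)*(-40) = 4*(-40) = -160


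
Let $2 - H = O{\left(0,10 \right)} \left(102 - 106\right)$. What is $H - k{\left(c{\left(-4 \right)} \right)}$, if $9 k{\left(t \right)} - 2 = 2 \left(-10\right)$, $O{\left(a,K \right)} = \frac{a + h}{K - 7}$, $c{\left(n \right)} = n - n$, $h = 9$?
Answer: $16$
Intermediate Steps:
$c{\left(n \right)} = 0$
$O{\left(a,K \right)} = \frac{9 + a}{-7 + K}$ ($O{\left(a,K \right)} = \frac{a + 9}{K - 7} = \frac{9 + a}{-7 + K}$)
$k{\left(t \right)} = -2$ ($k{\left(t \right)} = \frac{2}{9} + \frac{2 \left(-10\right)}{9} = \frac{2}{9} + \frac{1}{9} \left(-20\right) = \frac{2}{9} - \frac{20}{9} = -2$)
$H = 14$ ($H = 2 - \frac{9 + 0}{-7 + 10} \left(102 - 106\right) = 2 - \frac{1}{3} \cdot 9 \left(-4\right) = 2 - 3 \left(-4\right) = 2 - -12 = 2 + 12 = 14$)
$H - k{\left(c{\left(-4 \right)} \right)} = 14 - -2 = 14 + 2 = 16$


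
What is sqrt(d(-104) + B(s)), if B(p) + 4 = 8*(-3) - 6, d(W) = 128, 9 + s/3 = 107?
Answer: sqrt(94) ≈ 9.6954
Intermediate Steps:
s = 294 (s = -27 + 3*107 = -27 + 321 = 294)
B(p) = -34 (B(p) = -4 + (8*(-3) - 6) = -4 + (-24 - 6) = -4 - 30 = -34)
sqrt(d(-104) + B(s)) = sqrt(128 - 34) = sqrt(94)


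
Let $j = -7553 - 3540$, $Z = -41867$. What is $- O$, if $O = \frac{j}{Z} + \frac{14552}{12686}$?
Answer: $- \frac{374987191}{265562381} \approx -1.412$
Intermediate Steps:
$j = -11093$ ($j = -7553 - 3540 = -11093$)
$O = \frac{374987191}{265562381}$ ($O = - \frac{11093}{-41867} + \frac{14552}{12686} = \left(-11093\right) \left(- \frac{1}{41867}\right) + 14552 \cdot \frac{1}{12686} = \frac{11093}{41867} + \frac{7276}{6343} = \frac{374987191}{265562381} \approx 1.412$)
$- O = \left(-1\right) \frac{374987191}{265562381} = - \frac{374987191}{265562381}$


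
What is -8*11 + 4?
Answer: -84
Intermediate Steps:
-8*11 + 4 = -88 + 4 = -84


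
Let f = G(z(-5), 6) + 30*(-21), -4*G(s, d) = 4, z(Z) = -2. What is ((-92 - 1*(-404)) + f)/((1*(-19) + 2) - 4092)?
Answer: 319/4109 ≈ 0.077634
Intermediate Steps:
G(s, d) = -1 (G(s, d) = -¼*4 = -1)
f = -631 (f = -1 + 30*(-21) = -1 - 630 = -631)
((-92 - 1*(-404)) + f)/((1*(-19) + 2) - 4092) = ((-92 - 1*(-404)) - 631)/((1*(-19) + 2) - 4092) = ((-92 + 404) - 631)/((-19 + 2) - 4092) = (312 - 631)/(-17 - 4092) = -319/(-4109) = -319*(-1/4109) = 319/4109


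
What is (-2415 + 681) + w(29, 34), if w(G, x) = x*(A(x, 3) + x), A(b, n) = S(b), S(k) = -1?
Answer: -612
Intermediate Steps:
A(b, n) = -1
w(G, x) = x*(-1 + x)
(-2415 + 681) + w(29, 34) = (-2415 + 681) + 34*(-1 + 34) = -1734 + 34*33 = -1734 + 1122 = -612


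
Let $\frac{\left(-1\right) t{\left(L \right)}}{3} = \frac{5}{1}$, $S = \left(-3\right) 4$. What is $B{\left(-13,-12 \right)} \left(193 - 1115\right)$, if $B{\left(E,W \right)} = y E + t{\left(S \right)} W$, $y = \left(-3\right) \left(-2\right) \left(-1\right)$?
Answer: $-237876$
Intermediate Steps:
$S = -12$
$t{\left(L \right)} = -15$ ($t{\left(L \right)} = - 3 \cdot \frac{5}{1} = - 3 \cdot 5 \cdot 1 = \left(-3\right) 5 = -15$)
$y = -6$ ($y = 6 \left(-1\right) = -6$)
$B{\left(E,W \right)} = - 15 W - 6 E$ ($B{\left(E,W \right)} = - 6 E - 15 W = - 15 W - 6 E$)
$B{\left(-13,-12 \right)} \left(193 - 1115\right) = \left(\left(-15\right) \left(-12\right) - -78\right) \left(193 - 1115\right) = \left(180 + 78\right) \left(-922\right) = 258 \left(-922\right) = -237876$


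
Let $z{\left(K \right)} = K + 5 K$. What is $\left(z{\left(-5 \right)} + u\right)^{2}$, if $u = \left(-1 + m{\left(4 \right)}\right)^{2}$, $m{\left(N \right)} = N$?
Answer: $441$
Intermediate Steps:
$u = 9$ ($u = \left(-1 + 4\right)^{2} = 3^{2} = 9$)
$z{\left(K \right)} = 6 K$
$\left(z{\left(-5 \right)} + u\right)^{2} = \left(6 \left(-5\right) + 9\right)^{2} = \left(-30 + 9\right)^{2} = \left(-21\right)^{2} = 441$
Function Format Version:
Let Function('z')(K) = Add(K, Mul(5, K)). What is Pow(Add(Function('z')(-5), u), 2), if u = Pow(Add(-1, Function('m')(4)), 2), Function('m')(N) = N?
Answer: 441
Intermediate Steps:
u = 9 (u = Pow(Add(-1, 4), 2) = Pow(3, 2) = 9)
Function('z')(K) = Mul(6, K)
Pow(Add(Function('z')(-5), u), 2) = Pow(Add(Mul(6, -5), 9), 2) = Pow(Add(-30, 9), 2) = Pow(-21, 2) = 441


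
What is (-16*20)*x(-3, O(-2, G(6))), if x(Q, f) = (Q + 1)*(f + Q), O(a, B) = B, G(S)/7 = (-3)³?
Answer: -122880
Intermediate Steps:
G(S) = -189 (G(S) = 7*(-3)³ = 7*(-27) = -189)
x(Q, f) = (1 + Q)*(Q + f)
(-16*20)*x(-3, O(-2, G(6))) = (-16*20)*(-3 - 189 + (-3)² - 3*(-189)) = -320*(-3 - 189 + 9 + 567) = -320*384 = -122880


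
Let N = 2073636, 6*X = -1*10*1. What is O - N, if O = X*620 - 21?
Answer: -6224071/3 ≈ -2.0747e+6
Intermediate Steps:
X = -5/3 (X = (-1*10*1)/6 = (-10*1)/6 = (1/6)*(-10) = -5/3 ≈ -1.6667)
O = -3163/3 (O = -5/3*620 - 21 = -3100/3 - 21 = -3163/3 ≈ -1054.3)
O - N = -3163/3 - 1*2073636 = -3163/3 - 2073636 = -6224071/3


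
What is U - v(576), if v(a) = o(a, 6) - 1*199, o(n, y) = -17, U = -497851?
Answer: -497635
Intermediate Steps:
v(a) = -216 (v(a) = -17 - 1*199 = -17 - 199 = -216)
U - v(576) = -497851 - 1*(-216) = -497851 + 216 = -497635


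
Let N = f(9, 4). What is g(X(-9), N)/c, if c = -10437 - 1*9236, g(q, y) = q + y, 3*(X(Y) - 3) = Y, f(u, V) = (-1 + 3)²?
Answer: -4/19673 ≈ -0.00020332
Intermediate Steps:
f(u, V) = 4 (f(u, V) = 2² = 4)
X(Y) = 3 + Y/3
N = 4
c = -19673 (c = -10437 - 9236 = -19673)
g(X(-9), N)/c = ((3 + (⅓)*(-9)) + 4)/(-19673) = ((3 - 3) + 4)*(-1/19673) = (0 + 4)*(-1/19673) = 4*(-1/19673) = -4/19673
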